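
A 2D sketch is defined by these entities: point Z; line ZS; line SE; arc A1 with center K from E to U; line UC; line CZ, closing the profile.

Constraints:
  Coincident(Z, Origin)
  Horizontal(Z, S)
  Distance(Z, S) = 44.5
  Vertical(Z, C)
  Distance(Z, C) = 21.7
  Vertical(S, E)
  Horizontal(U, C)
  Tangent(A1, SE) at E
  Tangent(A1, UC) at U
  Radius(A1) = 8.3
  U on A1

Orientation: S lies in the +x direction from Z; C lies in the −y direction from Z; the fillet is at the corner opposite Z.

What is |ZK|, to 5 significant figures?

38.601

Z is at the origin; Z and S share the same y with |ZS| = 44.5 and S on the +x side, so S = (44.500, 0.0000). Z and C share the same x with |ZC| = 21.7 and C on the −y side, so C = (0.0000, -21.700). The virtual corner opposite Z is at (44.500, -21.700). Tangency of A1 to SE means the radius KE is perpendicular to SE and A1 meets UC tangentially, so KU is at right angles to UC, with radius 8.3, so the center K sits 8.3 in from both sides at K = (36.200, -13.400). Then |ZK| = |K − Z| = 38.601.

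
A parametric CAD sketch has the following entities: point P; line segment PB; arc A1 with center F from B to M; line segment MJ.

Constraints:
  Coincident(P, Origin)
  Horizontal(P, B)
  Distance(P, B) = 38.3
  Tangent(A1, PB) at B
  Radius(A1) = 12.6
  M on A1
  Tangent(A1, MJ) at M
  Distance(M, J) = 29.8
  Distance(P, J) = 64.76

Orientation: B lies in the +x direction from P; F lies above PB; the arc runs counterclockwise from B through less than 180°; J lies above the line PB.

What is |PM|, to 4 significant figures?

52.68

Checks: |FM| = 12.60 ✓; ∠(FM, MJ) = 90.00° ✓; |MJ| = 29.80 ✓; |PJ| = 64.76 ✓.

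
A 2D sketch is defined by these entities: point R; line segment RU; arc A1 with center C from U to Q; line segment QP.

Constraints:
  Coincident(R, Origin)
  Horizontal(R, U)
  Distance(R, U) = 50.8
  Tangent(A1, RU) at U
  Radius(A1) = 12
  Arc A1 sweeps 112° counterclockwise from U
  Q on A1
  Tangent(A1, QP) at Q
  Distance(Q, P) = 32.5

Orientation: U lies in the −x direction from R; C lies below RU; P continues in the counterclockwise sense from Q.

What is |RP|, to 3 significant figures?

68.2

R is at the origin; R and U share the same y with |RU| = 50.8 and U on the −x side, so U = (-50.8, 0.00). Since A1 is tangent to RU there, CU ⟂ RU, so C = U + (0, -12) = (-50.8, -12.0). On A1, U sits at bearing 90° from C; a 112° counterclockwise sweep puts Q at bearing 202°, so Q = C + 12.0·(cos 202°, sin 202°) = (-61.9, -16.5). A1 meets QP tangentially, so CQ is at right angles to QP, so QP runs along (−sin 202°, cos 202°); with |QP| = 32.5, P = (-49.8, -46.6). Then |RP| = |P − R| = 68.2.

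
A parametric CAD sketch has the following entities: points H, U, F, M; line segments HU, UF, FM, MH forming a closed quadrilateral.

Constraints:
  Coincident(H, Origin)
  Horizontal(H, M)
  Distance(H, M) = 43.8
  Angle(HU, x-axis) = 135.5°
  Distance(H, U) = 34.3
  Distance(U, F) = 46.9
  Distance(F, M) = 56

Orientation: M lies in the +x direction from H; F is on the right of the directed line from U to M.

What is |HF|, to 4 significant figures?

21.77

H is at the origin; HM is horizontal with |HM| = 43.8 and M in +x, so M = (43.8, 0). HU runs at 135.5° with |HU| = 34.3, so U = (-24.46, 24.04). F is determined by |UF| = 46.9 and |FM| = 56.0 together: it lies at the intersection of circle(U, 46.9) and circle(M, 56.0). With |UM| = 72.37, the foot of the radical line on UM is 29.72 from U and the perpendicular offset is √(46.9² − 29.72²) = 36.28. Taking the right-of-UM solution: F = (-8.486, -20.05).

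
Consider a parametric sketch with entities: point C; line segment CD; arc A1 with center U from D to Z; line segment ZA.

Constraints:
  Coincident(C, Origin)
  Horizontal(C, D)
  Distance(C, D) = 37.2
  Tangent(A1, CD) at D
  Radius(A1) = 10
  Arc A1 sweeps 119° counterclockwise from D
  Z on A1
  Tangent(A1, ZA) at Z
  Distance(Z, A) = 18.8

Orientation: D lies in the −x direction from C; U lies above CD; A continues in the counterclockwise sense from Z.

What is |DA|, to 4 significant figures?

31.29

On A1, D sits at bearing -90° from U; a 119° counterclockwise sweep puts Z at bearing 29°, so Z = U + 10.0·(cos 29°, sin 29°) = (-28.45, 14.85). The tangent condition forces UZ to be normal to ZA, so ZA runs along (−sin 29°, cos 29°); with |ZA| = 18.8, A = (-37.57, 31.29). Then |DA| = |A − D| = 31.29.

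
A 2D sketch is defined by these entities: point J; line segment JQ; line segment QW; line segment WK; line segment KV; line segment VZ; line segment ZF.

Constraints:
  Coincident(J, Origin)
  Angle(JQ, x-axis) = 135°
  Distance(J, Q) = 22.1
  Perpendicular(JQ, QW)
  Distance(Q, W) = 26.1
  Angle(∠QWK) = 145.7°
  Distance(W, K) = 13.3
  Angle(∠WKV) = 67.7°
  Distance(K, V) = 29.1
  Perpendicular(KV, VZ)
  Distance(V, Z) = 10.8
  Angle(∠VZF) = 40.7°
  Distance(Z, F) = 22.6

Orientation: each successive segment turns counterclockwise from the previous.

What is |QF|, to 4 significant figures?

35.29

J is at the origin; JQ runs at 135.0° with length 22.1, so Q = (-15.63, 15.63). JQ is perpendicular to QW, so QW runs at -135.0°; with |QW| = 26.1, W = (-34.08, -2.828). ∠QWK = 145.7° gives WK at -100.7° from the x-axis; with |WK| = 13.3, K = (-36.55, -15.90). ∠WKV = 67.7° gives KV at 11.60° from the x-axis; with |KV| = 29.1, V = (-8.046, -10.05). KV ⟂ VZ, so VZ runs at 101.6°; with |VZ| = 10.8, Z = (-10.22, 0.5336). ∠VZF = 40.7° gives ZF at -119.1° from the x-axis; with |ZF| = 22.6, F = (-21.21, -19.21). Then |QF| = |F − Q| = 35.29.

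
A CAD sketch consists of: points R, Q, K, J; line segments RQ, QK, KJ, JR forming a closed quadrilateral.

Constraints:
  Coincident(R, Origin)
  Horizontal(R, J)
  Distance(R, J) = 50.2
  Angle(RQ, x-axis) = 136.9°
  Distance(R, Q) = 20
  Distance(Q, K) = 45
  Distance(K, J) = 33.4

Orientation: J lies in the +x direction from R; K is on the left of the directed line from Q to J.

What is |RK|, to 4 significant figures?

38.53

Checks: |QK| = 45.00 ✓; |KJ| = 33.40 ✓.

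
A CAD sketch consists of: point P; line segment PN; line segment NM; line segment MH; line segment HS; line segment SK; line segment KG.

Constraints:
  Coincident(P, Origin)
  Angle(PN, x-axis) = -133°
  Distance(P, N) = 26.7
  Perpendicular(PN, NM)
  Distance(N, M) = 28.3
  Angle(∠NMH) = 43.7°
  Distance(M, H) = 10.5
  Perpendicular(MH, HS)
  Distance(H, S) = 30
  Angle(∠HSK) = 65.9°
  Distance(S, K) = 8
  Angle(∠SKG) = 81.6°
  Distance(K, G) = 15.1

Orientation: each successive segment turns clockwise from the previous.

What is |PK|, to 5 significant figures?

44.459

P is at the origin; PN runs at -133.0° with length 26.7, so N = (-18.209, -19.527). The perpendicularity gives NM at right angles to PN, so NM runs at 137.00°; with |NM| = 28.3, M = (-38.907, -0.22659). ∠NMH = 43.7° gives MH at 0.70000° from the x-axis; with |MH| = 10.5, H = (-28.407, -0.098312). MH ⟂ HS, so HS runs at -89.300°; with |HS| = 30.0, S = (-28.041, -30.096). ∠HSK = 65.9° gives SK at 156.60° from the x-axis; with |SK| = 8.0, K = (-35.383, -26.919). Then |PK| = |K − P| = 44.459.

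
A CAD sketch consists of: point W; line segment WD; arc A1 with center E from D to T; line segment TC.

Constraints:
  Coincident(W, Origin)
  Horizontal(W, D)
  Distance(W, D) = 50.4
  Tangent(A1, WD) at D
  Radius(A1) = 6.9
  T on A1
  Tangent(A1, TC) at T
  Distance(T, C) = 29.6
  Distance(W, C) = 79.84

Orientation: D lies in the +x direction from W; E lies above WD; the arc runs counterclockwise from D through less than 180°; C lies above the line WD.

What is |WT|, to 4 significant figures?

55.15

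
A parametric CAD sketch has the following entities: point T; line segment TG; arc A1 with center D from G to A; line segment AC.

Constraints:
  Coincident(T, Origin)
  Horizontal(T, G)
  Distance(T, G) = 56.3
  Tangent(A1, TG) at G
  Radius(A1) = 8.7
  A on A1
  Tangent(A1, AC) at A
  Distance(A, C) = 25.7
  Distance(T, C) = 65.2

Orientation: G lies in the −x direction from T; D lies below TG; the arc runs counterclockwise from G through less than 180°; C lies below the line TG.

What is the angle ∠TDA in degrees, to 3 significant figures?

166°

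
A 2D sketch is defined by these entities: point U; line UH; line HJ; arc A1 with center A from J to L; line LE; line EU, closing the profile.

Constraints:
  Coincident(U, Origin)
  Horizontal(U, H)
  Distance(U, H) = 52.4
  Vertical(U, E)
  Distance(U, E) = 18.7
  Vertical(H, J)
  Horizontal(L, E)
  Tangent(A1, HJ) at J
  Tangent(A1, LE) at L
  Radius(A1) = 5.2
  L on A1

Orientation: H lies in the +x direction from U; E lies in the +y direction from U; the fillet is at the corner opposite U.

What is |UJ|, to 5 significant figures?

54.111

U is at the origin; U and H share the same y with |UH| = 52.4 and H on the +x side, so H = (52.400, 0.0000). U and E share the same x with |UE| = 18.7 and E on the +y side, so E = (0.0000, 18.700). The virtual corner opposite U is at (52.400, 18.700). The tangent condition forces AJ to be normal to HJ and the tangent condition forces AL to be normal to LE, with radius 5.2, so the center A sits 5.2 in from both sides at A = (47.200, 13.500). That places the tangent points at J = (52.400, 13.500) on HJ and L = (47.200, 18.700) on LE. Then |UJ| = |J − U| = 54.111.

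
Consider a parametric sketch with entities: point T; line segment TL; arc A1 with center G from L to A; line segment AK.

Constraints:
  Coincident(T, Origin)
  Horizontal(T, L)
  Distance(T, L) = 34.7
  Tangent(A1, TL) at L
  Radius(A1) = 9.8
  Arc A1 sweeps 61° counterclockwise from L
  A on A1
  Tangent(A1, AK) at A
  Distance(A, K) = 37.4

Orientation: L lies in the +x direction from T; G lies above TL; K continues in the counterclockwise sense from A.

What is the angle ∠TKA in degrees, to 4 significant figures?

29.41°

T is at the origin; T and L share the same y with |TL| = 34.7 and L on the +x side, so L = (34.70, 0.000). Since A1 is tangent to TL there, GL ⟂ TL, so G = L + (0, 9.8) = (34.70, 9.800). On A1, L sits at bearing -90° from G; a 61° counterclockwise sweep puts A at bearing -29°, so A = G + 9.8·(cos -29°, sin -29°) = (43.27, 5.049). The tangent condition forces GA to be normal to AK, so AK runs along (−sin -29°, cos -29°); with |AK| = 37.4, K = (61.40, 37.76). Then cos ∠TKA = KT·KA / (|KT||KA|), giving 29.41°.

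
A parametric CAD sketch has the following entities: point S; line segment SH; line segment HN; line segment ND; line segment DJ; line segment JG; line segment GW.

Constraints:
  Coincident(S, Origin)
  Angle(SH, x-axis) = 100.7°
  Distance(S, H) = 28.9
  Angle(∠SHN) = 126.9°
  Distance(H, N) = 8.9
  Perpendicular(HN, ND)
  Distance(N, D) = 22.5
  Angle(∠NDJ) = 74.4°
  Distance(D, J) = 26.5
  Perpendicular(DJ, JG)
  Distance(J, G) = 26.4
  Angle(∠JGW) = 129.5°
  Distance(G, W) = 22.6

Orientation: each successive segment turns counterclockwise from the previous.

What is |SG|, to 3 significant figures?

34.1

∠NDJ = 74.4° gives DJ at -10.6° from the x-axis; with |DJ| = 26.5, J = (2.76, 7.26). The perpendicularity gives JG at right angles to DJ, so JG runs at 79.4°; with |JG| = 26.4, G = (7.62, 33.2). Then |SG| = |G − S| = 34.1.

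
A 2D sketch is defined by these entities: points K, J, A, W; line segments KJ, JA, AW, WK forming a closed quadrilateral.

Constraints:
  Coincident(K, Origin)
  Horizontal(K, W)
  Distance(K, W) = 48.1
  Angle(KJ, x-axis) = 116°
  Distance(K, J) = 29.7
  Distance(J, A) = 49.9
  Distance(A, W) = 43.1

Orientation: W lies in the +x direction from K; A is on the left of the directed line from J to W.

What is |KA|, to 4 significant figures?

53.76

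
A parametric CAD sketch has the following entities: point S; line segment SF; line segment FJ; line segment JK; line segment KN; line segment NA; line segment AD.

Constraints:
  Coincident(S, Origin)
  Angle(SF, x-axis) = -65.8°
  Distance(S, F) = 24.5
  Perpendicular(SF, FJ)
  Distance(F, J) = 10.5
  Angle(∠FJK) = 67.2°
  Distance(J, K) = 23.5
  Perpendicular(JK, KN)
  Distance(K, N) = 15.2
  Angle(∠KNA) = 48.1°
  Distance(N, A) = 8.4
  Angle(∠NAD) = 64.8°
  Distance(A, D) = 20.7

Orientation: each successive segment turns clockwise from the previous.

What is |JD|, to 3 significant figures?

36.3

S is at the origin; SF runs at -65.8° with length 24.5, so F = (10.0, -22.3). The perpendicularity gives FJ at right angles to SF, so FJ runs at -156°; with |FJ| = 10.5, J = (0.466, -26.7). ∠FJK = 67.2° gives JK at 91.4° from the x-axis; with |JK| = 23.5, K = (-0.108, -3.16). JK is perpendicular to KN, so KN runs at 1.40°; with |KN| = 15.2, N = (15.1, -2.79). ∠KNA = 48.1° gives NA at -131° from the x-axis; with |NA| = 8.4, A = (9.63, -9.17). ∠NAD = 64.8° gives AD at 114° from the x-axis; with |AD| = 20.7, D = (1.11, 9.69). Then |JD| = |D − J| = 36.3.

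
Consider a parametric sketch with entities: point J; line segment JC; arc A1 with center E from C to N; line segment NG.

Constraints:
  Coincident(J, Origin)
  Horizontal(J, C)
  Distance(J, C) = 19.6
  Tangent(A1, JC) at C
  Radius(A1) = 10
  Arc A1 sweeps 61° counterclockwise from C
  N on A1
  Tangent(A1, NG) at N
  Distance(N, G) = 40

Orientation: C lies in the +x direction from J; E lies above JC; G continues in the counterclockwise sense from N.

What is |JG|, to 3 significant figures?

62.4

On A1, C sits at bearing -90° from E; a 61° counterclockwise sweep puts N at bearing -29°, so N = E + 10.0·(cos -29°, sin -29°) = (28.3, 5.15). Since A1 is tangent to NG there, EN ⟂ NG, so NG runs along (−sin -29°, cos -29°); with |NG| = 40.0, G = (47.7, 40.1). Then |JG| = |G − J| = 62.4.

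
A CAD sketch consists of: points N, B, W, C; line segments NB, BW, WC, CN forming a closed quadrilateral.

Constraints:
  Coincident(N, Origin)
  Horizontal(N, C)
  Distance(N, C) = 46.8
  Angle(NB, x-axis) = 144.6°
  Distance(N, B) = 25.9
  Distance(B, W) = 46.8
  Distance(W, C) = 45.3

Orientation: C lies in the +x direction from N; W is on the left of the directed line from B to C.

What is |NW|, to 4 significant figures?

42.00

Checks: |BW| = 46.80 ✓; |WC| = 45.30 ✓.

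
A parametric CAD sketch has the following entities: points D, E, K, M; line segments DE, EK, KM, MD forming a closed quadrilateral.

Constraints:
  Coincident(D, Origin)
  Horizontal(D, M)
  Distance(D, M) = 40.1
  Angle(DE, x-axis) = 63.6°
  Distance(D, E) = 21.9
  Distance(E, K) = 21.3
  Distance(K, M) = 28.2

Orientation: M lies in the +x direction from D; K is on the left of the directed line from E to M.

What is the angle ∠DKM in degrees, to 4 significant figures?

69.79°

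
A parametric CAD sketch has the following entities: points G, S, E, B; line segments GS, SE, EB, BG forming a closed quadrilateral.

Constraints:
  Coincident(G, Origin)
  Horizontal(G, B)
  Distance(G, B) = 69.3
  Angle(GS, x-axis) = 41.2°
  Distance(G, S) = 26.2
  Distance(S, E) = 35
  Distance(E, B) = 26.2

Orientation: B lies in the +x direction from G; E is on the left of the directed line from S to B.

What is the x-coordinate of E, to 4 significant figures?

54.45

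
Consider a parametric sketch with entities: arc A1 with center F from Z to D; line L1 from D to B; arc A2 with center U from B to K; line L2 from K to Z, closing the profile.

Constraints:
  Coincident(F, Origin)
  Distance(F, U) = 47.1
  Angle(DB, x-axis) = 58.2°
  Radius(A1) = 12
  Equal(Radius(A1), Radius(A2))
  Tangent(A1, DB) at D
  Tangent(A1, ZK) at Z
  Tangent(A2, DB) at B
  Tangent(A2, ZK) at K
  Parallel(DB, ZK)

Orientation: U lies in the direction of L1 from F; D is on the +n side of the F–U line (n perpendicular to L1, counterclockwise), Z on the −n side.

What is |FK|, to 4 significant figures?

48.60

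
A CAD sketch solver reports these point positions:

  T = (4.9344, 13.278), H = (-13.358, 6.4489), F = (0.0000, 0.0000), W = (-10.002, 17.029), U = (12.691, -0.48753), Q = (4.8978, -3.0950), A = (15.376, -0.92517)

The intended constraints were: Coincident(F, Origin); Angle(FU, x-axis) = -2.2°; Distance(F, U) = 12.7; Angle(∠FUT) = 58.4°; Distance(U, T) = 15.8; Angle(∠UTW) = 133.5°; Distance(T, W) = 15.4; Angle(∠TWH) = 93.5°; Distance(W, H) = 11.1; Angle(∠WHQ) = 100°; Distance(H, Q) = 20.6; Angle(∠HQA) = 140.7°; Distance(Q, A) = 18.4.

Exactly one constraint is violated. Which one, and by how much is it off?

Distance(Q, A) = 18.4 — off by 7.70.

F = (0.00, 0.00) ✓; FU at -2.200° ✓; |FU| = 12.70 ✓; ∠FUT = 58.40° ✓; |UT| = 15.80 ✓; ∠UTW = 133.5° ✓; |TW| = 15.40 ✓; ∠TWH = 93.50° ✓; |WH| = 11.10 ✓; ∠WHQ = 100.0° ✓; |HQ| = 20.60 ✓; ∠HQA = 140.7° ✓; |QA| = 10.70 ✗.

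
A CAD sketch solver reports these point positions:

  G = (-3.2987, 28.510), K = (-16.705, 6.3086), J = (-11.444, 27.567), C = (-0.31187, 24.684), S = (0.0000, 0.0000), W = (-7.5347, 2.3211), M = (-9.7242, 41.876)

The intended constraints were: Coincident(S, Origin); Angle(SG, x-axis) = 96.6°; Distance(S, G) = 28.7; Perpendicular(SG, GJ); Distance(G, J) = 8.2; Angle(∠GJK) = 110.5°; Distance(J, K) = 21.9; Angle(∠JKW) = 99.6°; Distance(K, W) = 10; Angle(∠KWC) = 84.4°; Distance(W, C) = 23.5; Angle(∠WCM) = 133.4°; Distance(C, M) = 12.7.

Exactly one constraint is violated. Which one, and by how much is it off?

Distance(C, M) = 12.7 — off by 6.90.

S = (0.00, 0.00) ✓; SG at 96.60° ✓; |SG| = 28.70 ✓; ∠(SG, GJ) = 90.00° ✓; |GJ| = 8.200 ✓; ∠GJK = 110.5° ✓; |JK| = 21.90 ✓; ∠JKW = 99.60° ✓; |KW| = 10.00 ✓; ∠KWC = 84.40° ✓; |WC| = 23.50 ✓; ∠WCM = 133.4° ✓; |CM| = 19.60 ✗.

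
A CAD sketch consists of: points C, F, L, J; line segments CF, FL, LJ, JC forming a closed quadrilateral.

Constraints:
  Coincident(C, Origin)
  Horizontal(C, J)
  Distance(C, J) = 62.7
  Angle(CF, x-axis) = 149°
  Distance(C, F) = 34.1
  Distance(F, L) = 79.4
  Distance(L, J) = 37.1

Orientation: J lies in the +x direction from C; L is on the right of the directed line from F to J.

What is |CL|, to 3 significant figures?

45.4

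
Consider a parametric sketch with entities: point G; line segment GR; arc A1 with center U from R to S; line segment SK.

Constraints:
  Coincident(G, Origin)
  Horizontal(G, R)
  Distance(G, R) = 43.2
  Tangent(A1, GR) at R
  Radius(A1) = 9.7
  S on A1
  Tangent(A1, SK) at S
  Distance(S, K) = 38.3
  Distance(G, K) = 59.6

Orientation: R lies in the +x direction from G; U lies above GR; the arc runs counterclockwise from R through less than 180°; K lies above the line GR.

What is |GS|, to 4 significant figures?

53.75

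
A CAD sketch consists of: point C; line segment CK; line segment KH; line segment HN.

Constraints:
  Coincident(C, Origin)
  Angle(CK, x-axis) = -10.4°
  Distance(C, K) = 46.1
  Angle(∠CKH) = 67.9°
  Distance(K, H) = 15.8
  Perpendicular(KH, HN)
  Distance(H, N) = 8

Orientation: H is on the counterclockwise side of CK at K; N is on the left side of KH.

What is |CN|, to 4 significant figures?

34.75

C is at the origin; CK runs at -10.4° with length 46.1, so K = 46.1·(cos -10.4°, sin -10.4°) = (45.34, -8.322). ∠CKH = 67.9°, so KH runs at -10.4° + (180° − 67.9°) = 101.7° from the x-axis; with |KH| = 15.8, H = K + 15.8·(cos 101.7°, sin 101.7°) = (42.14, 7.150). The perpendicularity gives HN at right angles to KH; with |HN| = 8.0 on the left of KH, N = H + 8.0·(-0.9792, -0.2028) = (34.30, 5.527). Then |CN| = |N − C| = 34.75.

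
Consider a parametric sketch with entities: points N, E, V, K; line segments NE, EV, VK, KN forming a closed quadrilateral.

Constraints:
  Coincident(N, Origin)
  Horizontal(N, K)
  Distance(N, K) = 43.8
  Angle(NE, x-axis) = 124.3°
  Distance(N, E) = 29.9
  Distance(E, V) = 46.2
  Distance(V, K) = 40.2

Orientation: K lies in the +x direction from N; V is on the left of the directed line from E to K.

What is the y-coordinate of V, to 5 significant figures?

36.846

N is at the origin; NK is horizontal with |NK| = 43.8 and K in +x, so K = (43.8, 0). NE runs at 124.3° with |NE| = 29.9, so E = (-16.849, 24.700). V is determined by |EV| = 46.2 and |VK| = 40.2 together: it lies at the intersection of circle(E, 46.2) and circle(K, 40.2). With |EK| = 65.486, the foot of the radical line on EK is 36.701 from E and the perpendicular offset is √(46.2² − 36.701²) = 28.062. Taking the left-of-EK solution: V = (27.725, 36.846).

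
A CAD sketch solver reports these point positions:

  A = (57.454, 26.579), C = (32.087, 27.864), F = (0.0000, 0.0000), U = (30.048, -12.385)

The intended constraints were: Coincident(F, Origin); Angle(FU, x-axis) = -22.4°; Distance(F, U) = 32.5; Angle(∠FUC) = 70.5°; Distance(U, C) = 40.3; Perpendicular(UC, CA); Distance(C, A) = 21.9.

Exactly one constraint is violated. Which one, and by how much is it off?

Distance(C, A) = 21.9 — off by 3.50.

F = (0.00, 0.00) ✓; FU at -22.40° ✓; |FU| = 32.50 ✓; ∠FUC = 70.50° ✓; |UC| = 40.30 ✓; ∠(UC, CA) = 90.00° ✓; |CA| = 25.40 ✗.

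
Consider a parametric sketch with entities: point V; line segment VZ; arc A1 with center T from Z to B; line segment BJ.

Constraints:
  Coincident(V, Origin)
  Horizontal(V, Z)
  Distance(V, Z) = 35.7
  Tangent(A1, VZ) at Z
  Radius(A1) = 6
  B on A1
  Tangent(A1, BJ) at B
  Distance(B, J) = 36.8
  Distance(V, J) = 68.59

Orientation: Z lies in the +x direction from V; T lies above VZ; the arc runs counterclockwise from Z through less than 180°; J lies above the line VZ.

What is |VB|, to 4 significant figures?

41.06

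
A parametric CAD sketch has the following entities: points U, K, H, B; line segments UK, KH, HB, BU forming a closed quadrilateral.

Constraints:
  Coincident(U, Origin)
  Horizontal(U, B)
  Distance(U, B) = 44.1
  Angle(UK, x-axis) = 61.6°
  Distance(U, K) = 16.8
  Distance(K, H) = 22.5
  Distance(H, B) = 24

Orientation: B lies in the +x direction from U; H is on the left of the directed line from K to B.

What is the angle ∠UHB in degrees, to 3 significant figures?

93.0°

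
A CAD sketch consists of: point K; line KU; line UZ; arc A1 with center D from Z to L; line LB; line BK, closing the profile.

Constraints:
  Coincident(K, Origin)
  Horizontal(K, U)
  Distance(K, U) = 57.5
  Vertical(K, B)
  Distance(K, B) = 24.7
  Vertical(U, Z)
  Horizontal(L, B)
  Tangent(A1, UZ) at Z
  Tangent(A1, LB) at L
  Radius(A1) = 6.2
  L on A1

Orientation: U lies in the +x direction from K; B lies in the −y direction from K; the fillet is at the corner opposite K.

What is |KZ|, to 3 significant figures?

60.4

K is at the origin; KU is horizontal with |KU| = 57.5 and U on the +x side, so U = (57.5, 0.00). KB is vertical with |KB| = 24.7 and B on the −y side, so B = (0.00, -24.7). The virtual corner opposite K is at (57.5, -24.7). Since A1 is tangent to UZ there, DZ ⟂ UZ and since A1 is tangent to LB there, DL ⟂ LB, with radius 6.2, so the center D sits 6.2 in from both sides at D = (51.3, -18.5). That places the tangent points at Z = (57.5, -18.5) on UZ and L = (51.3, -24.7) on LB. Then |KZ| = |Z − K| = 60.4.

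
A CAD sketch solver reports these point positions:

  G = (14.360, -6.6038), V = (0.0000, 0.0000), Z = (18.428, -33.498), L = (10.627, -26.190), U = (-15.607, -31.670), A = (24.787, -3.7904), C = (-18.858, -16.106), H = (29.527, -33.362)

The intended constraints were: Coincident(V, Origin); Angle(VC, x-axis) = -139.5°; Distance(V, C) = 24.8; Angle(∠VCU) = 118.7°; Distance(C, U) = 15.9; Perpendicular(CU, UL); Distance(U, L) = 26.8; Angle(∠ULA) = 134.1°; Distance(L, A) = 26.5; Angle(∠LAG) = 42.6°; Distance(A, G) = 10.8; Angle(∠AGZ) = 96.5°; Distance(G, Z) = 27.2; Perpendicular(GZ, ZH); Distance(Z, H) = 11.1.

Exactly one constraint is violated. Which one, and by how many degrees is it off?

Perpendicular(GZ, ZH) — off by 7.90°.

V = (0.00, 0.00) ✓; VC at -139.5° ✓; |VC| = 24.80 ✓; ∠VCU = 118.7° ✓; |CU| = 15.90 ✓; ∠(CU, UL) = 90.00° ✓; |UL| = 26.80 ✓; ∠ULA = 134.1° ✓; |LA| = 26.50 ✓; ∠LAG = 42.60° ✓; |AG| = 10.80 ✓; ∠AGZ = 96.50° ✓; |GZ| = 27.20 ✓; ∠(GZ, ZH) = 82.10° ✗; |ZH| = 11.10 ✓.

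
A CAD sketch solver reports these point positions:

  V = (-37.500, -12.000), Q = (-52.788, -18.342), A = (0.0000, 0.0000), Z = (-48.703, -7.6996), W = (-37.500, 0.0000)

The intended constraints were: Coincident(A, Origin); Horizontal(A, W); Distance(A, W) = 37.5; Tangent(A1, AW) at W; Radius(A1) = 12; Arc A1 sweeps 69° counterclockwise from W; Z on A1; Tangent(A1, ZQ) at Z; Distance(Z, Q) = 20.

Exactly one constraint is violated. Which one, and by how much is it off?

Distance(Z, Q) = 20 — off by 8.60.

A = (0.00, 0.00) ✓; A.y = 0.00, W.y = 0.00 ✓; |AW| = 37.50 ✓; ∠(VW, WA) = 90.00° ✓; |VW| = 12.00 ✓; bearing(V→Z) − bearing(V→W) = 69.00° ✓; |VZ| = 12.00 ✓; ∠(VZ, ZQ) = 90.00° ✓; |ZQ| = 11.40 ✗.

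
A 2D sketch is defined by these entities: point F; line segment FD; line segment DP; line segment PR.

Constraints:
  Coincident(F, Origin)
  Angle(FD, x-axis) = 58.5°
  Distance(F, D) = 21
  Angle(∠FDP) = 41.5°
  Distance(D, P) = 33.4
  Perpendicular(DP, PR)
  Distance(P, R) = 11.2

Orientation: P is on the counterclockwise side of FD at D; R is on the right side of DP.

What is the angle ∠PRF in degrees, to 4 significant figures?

35.13°

∠FDP = 41.5°, so DP runs at 58.5° + (180° − 41.5°) = 197.0° from the x-axis; with |DP| = 33.4, P = D + 33.4·(cos 197.0°, sin 197.0°) = (-20.97, 8.140). DP ⟂ PR; with |PR| = 11.2 on the right of DP, R = P + 11.2·(-0.2924, 0.9563) = (-24.24, 18.85). Then cos ∠PRF = RP·RF / (|RP||RF|), giving 35.13°.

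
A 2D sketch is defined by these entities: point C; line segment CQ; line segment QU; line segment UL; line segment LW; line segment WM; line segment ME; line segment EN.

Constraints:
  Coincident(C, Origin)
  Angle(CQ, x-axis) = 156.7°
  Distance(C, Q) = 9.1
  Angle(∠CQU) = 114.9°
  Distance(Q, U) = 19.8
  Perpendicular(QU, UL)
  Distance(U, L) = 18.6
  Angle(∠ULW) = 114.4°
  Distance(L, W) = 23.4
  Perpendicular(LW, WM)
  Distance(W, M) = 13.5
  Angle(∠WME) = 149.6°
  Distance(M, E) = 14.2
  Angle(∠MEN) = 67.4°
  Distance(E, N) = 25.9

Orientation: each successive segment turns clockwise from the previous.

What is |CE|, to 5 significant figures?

6.6443

C is at the origin; CQ runs at 156.7° with length 9.1, so Q = (-8.3579, 3.5995). ∠CQU = 114.9° gives QU at 91.600° from the x-axis; with |QU| = 19.8, U = (-8.9107, 23.392). The perpendicularity gives UL at right angles to QU, so UL runs at 1.6000°; with |UL| = 18.6, L = (9.6820, 23.911). ∠ULW = 114.4° gives LW at -64.000° from the x-axis; with |LW| = 23.4, W = (19.940, 2.8793). LW ⟂ WM, so WM runs at -154.00°; with |WM| = 13.5, M = (7.8062, -3.0387). ∠WME = 149.6° gives ME at 175.60° from the x-axis; with |ME| = 14.2, E = (-6.3519, -1.9493). Then |CE| = |E − C| = 6.6443.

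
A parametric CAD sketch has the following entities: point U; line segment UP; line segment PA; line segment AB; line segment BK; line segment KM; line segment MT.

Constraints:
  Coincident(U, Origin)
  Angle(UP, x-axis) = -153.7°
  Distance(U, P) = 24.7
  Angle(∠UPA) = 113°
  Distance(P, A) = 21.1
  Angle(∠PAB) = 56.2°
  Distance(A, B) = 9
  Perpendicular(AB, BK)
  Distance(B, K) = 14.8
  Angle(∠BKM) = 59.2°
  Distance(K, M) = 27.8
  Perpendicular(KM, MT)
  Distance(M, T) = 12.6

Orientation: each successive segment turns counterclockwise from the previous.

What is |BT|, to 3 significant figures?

20.2

U is at the origin; UP runs at -153.7° with length 24.7, so P = (-22.1, -10.9). ∠UPA = 113.0° gives PA at -86.7° from the x-axis; with |PA| = 21.1, A = (-20.9, -32.0). ∠PAB = 56.2° gives AB at 37.1° from the x-axis; with |AB| = 9.0, B = (-13.8, -26.6). AB ⟂ BK, so BK runs at 127°; with |BK| = 14.8, K = (-22.7, -14.8). ∠BKM = 59.2° gives KM at -112° from the x-axis; with |KM| = 27.8, M = (-33.1, -40.5). KM is perpendicular to MT, so MT runs at -22.1°; with |MT| = 12.6, T = (-21.5, -45.3). Then |BT| = |T − B| = 20.2.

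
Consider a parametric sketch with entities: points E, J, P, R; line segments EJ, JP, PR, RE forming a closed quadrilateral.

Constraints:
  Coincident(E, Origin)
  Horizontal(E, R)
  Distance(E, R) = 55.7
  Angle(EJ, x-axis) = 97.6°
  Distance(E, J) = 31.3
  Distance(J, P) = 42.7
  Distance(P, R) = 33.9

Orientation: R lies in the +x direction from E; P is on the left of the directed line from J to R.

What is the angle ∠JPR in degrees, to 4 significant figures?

122.9°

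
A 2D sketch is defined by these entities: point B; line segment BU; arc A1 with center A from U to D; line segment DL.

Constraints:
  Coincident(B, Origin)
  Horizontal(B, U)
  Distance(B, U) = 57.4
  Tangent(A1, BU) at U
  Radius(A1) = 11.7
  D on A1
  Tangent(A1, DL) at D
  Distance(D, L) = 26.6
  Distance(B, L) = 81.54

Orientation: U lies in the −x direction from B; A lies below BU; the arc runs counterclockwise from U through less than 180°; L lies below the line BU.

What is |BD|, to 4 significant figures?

69.66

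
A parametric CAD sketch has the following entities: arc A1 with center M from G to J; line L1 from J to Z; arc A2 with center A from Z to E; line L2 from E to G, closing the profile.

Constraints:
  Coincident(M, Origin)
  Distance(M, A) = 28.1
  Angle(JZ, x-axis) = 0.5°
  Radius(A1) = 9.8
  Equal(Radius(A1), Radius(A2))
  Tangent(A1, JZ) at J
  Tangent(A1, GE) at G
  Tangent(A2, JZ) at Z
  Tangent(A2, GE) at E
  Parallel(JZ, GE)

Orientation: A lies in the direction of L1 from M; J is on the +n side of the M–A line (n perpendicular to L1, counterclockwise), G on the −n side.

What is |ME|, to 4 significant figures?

29.76

The slot axis is L1's direction at 0.5°, so u = (cos 0.5°, sin 0.5°) = (1.000, 0.008727) and n = (−sin 0.5°, cos 0.5°) = (-0.008727, 1.000). M is at the origin and A lies 28.1 along u from M, so A = 28.1·u = (28.10, 0.2452). Tangency of A1 to both parallel lines with radius 9.8 puts J and G at M ± 9.8·n: J = (-0.08552, 9.800), G = (0.08552, -9.800). Equal radii place Z and E the same way about A: Z = A + 9.8·n = (28.01, 10.04), E = A − 9.8·n = (28.18, -9.554). Then |ME| = |E − M| = 29.76.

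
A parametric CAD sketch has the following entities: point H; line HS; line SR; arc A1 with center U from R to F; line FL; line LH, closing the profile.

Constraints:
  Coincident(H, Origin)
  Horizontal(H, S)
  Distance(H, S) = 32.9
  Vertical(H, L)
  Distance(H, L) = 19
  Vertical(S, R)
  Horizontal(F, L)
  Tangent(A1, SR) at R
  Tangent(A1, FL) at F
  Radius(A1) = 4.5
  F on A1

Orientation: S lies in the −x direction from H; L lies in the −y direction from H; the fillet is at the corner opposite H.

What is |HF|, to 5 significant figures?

34.170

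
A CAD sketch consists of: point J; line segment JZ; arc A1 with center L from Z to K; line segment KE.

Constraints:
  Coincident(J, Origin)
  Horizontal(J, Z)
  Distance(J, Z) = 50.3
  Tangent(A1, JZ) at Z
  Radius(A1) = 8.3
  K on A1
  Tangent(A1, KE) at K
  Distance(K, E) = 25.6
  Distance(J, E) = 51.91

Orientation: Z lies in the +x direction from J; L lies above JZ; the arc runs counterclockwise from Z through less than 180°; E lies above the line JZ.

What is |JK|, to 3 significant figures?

58.2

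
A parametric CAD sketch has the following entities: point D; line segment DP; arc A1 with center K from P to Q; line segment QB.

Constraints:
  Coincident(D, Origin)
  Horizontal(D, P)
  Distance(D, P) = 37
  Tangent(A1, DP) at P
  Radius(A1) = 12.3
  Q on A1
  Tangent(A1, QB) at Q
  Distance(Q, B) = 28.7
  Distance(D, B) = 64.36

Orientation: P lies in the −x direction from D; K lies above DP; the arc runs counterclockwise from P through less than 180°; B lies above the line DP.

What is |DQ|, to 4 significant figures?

35.75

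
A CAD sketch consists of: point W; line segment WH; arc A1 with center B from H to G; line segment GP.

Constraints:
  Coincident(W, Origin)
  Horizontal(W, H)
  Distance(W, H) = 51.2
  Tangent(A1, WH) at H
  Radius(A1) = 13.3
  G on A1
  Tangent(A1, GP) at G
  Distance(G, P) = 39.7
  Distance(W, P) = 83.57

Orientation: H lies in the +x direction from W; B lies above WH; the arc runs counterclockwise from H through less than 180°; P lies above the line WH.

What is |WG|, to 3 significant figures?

65.8

Checks: |BG| = 13.30 ✓; ∠(BG, GP) = 90.00° ✓; |GP| = 39.70 ✓; |WP| = 83.57 ✓.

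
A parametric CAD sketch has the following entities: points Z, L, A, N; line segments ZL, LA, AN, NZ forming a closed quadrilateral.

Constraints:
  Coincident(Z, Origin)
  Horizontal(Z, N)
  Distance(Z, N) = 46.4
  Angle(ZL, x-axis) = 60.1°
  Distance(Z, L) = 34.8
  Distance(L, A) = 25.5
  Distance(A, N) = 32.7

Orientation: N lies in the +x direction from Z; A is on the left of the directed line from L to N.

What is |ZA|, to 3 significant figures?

53.7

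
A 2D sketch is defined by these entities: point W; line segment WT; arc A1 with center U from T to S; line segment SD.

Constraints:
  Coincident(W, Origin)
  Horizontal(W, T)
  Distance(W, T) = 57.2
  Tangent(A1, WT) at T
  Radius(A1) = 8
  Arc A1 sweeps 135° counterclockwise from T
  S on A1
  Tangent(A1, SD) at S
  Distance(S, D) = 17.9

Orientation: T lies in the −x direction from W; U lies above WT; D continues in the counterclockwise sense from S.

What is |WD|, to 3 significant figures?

69.4

On A1, T sits at bearing -90° from U; a 135° counterclockwise sweep puts S at bearing 45°, so S = U + 8.0·(cos 45°, sin 45°) = (-51.5, 13.7). The tangent condition forces US to be normal to SD, so SD runs along (−sin 45°, cos 45°); with |SD| = 17.9, D = (-64.2, 26.3). Then |WD| = |D − W| = 69.4.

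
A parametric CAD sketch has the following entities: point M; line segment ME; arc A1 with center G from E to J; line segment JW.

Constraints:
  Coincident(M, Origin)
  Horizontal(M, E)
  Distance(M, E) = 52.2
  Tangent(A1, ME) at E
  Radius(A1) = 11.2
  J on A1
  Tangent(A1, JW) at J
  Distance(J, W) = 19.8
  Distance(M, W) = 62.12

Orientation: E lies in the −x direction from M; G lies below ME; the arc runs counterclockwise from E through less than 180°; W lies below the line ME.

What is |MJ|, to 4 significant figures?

64.14

Checks: |GJ| = 11.20 ✓; ∠(GJ, JW) = 90.00° ✓; |JW| = 19.80 ✓; |MW| = 62.12 ✓.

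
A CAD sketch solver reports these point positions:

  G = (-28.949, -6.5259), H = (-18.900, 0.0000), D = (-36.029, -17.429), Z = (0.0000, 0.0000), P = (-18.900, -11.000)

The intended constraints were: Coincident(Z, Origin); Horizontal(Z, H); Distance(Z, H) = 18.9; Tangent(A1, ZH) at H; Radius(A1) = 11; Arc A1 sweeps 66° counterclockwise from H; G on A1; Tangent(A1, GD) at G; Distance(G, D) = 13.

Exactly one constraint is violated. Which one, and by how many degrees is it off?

Tangent(A1, GD) at G — off by 9.00°.

Z = (0.00, 0.00) ✓; Z.y = 0.00, H.y = 0.00 ✓; |ZH| = 18.90 ✓; ∠(PH, HZ) = 90.00° ✓; |PH| = 11.00 ✓; bearing(P→G) − bearing(P→H) = 66.00° ✓; |PG| = 11.00 ✓; ∠(PG, GD) = 99.00° ✗; |GD| = 13.00 ✓.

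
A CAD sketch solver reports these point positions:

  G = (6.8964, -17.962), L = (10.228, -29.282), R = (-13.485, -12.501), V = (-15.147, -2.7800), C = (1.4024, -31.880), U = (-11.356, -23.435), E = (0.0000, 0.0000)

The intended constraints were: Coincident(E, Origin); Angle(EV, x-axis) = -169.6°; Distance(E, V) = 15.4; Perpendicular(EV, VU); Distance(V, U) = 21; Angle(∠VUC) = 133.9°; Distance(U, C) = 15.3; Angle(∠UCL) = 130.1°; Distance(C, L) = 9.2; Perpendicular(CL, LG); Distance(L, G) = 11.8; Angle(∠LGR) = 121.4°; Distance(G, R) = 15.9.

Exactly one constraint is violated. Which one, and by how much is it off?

Distance(G, R) = 15.9 — off by 5.20.

E = (0.00, 0.00) ✓; EV at -169.6° ✓; |EV| = 15.40 ✓; ∠(EV, VU) = 90.00° ✓; |VU| = 21.00 ✓; ∠VUC = 133.9° ✓; |UC| = 15.30 ✓; ∠UCL = 130.1° ✓; |CL| = 9.200 ✓; ∠(CL, LG) = 90.00° ✓; |LG| = 11.80 ✓; ∠LGR = 121.4° ✓; |GR| = 21.10 ✗.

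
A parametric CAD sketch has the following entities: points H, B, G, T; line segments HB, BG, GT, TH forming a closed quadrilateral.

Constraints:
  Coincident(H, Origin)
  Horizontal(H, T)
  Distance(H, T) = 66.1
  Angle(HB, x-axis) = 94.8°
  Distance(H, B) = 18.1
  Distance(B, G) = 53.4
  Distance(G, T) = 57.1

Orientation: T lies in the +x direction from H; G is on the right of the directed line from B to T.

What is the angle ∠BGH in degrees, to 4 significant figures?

8.419°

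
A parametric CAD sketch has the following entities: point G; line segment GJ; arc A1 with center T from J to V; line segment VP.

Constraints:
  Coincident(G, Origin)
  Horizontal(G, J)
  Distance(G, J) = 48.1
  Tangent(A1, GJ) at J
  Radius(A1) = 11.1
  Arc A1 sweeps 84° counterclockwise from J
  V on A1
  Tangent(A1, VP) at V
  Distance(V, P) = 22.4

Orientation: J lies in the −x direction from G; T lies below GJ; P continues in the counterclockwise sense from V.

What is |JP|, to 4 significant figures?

34.89

On A1, J sits at bearing 90° from T; an 84° counterclockwise sweep puts V at bearing 174°, so V = T + 11.1·(cos 174°, sin 174°) = (-59.14, -9.940). The tangent condition forces TV to be normal to VP, so VP runs along (−sin 174°, cos 174°); with |VP| = 22.4, P = (-61.48, -32.22). Then |JP| = |P − J| = 34.89.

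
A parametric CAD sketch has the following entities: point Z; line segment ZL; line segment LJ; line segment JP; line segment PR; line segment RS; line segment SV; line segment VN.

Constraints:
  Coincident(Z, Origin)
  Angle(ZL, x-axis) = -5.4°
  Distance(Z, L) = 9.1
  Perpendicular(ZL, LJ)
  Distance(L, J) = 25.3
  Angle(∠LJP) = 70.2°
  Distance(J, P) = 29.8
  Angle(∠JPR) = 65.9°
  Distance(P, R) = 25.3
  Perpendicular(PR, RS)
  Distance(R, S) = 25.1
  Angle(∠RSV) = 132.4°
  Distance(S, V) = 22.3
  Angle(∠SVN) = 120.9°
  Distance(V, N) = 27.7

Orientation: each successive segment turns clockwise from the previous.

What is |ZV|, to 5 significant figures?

40.054

PR is perpendicular to RS, so RS runs at -49.300°; with |RS| = 25.1, S = (15.263, -15.887). ∠RSV = 132.4° gives SV at -96.900° from the x-axis; with |SV| = 22.3, V = (12.584, -38.025). Then |ZV| = |V − Z| = 40.054.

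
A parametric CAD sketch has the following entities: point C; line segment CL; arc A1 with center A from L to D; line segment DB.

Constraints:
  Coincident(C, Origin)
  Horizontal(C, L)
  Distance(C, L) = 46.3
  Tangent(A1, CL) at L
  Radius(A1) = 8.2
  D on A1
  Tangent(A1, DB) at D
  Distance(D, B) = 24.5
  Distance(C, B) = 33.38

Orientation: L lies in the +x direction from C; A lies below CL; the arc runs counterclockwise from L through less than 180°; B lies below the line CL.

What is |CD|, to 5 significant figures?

39.971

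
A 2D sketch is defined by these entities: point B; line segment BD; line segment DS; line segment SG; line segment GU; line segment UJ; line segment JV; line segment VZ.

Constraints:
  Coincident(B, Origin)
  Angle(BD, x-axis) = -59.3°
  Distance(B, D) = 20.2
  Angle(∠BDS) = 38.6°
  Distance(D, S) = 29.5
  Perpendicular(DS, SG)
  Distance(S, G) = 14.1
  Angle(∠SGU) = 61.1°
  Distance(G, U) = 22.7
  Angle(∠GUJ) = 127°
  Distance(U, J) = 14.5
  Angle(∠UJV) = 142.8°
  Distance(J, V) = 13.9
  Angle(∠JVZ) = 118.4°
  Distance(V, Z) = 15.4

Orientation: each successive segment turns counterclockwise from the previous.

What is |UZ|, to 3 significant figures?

33.1

B is at the origin; BD runs at -59.3° with length 20.2, so D = (10.3, -17.4). ∠BDS = 38.6° gives DS at 82.1° from the x-axis; with |DS| = 29.5, S = (14.4, 11.9). DS ⟂ SG, so SG runs at 172°; with |SG| = 14.1, G = (0.401, 13.8). ∠SGU = 61.1° gives GU at -69.0° from the x-axis; with |GU| = 22.7, U = (8.54, -7.40). ∠GUJ = 127.0° gives UJ at -16.0° from the x-axis; with |UJ| = 14.5, J = (22.5, -11.4). ∠UJV = 142.8° gives JV at 21.2° from the x-axis; with |JV| = 13.9, V = (35.4, -6.37). ∠JVZ = 118.4° gives VZ at 82.8° from the x-axis; with |VZ| = 15.4, Z = (37.4, 8.91). Then |UZ| = |Z − U| = 33.1.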